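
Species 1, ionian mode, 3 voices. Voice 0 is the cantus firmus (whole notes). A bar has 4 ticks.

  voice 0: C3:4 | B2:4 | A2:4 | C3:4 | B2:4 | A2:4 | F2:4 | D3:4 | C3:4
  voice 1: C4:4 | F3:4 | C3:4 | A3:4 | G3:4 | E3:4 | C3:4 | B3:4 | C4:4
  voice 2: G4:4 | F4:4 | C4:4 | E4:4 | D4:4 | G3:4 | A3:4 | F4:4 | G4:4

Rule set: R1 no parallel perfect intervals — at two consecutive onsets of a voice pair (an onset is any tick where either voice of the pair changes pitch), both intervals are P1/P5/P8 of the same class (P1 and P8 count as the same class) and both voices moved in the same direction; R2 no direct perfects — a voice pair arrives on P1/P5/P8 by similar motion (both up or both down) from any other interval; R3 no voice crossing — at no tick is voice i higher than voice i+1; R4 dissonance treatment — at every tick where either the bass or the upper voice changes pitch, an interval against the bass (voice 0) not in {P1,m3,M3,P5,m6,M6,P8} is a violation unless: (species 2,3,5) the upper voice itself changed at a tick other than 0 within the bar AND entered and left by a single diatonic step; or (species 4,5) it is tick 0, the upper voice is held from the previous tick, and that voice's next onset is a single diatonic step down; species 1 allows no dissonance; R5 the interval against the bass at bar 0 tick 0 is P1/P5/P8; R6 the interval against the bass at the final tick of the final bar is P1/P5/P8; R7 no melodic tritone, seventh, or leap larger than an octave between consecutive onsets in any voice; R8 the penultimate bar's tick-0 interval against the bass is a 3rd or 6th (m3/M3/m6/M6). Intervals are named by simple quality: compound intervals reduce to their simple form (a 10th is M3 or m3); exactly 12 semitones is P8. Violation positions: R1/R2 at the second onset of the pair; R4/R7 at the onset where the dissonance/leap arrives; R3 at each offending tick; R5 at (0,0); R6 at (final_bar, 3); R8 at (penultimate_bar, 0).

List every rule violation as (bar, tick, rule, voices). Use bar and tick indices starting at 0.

bar 0: v0=C3 v1=C4 v2=G4 downbeat P5
bar 1: v0=B2 v1=F3 v2=F4 downbeat TT
bar 2: v0=A2 v1=C3 v2=C4 downbeat m3
bar 3: v0=C3 v1=A3 v2=E4 downbeat M3
bar 4: v0=B2 v1=G3 v2=D4 downbeat m3
bar 5: v0=A2 v1=E3 v2=G3 downbeat m7
bar 6: v0=F2 v1=C3 v2=A3 downbeat M3
bar 7: v0=D3 v1=B3 v2=F4 downbeat m3
bar 8: v0=C3 v1=C4 v2=G4 downbeat P5
  -> R2 @ bar 1 tick 0 v(1, 2): C4/G4 P5 -> F3/F4 P8 similar
  -> R4 @ bar 1 tick 0 v(0, 1): B2/F3 TT untreated
  -> R4 @ bar 1 tick 0 v(0, 2): B2/F4 TT untreated
  -> R1 @ bar 2 tick 0 v(1, 2): F3/F4 P8 -> C3/C4 P8 similar
  -> R2 @ bar 3 tick 0 v(1, 2): C3/C4 P8 -> A3/E4 P5 similar
  -> R1 @ bar 4 tick 0 v(1, 2): A3/E4 P5 -> G3/D4 P5 similar
  -> R2 @ bar 5 tick 0 v(0, 1): B2/G3 m6 -> A2/E3 P5 similar
  -> R4 @ bar 5 tick 0 v(0, 2): A2/G3 m7 untreated
  -> R1 @ bar 6 tick 0 v(0, 1): A2/E3 P5 -> F2/C3 P5 similar
  -> R7 @ bar 7 tick 0 v(1,): C3->B3 leap 11st
  -> R2 @ bar 8 tick 0 v(1, 2): B3/F4 TT -> C4/G4 P5 similar

(1, 0, R2, (1, 2))
(1, 0, R4, (0, 1))
(1, 0, R4, (0, 2))
(2, 0, R1, (1, 2))
(3, 0, R2, (1, 2))
(4, 0, R1, (1, 2))
(5, 0, R2, (0, 1))
(5, 0, R4, (0, 2))
(6, 0, R1, (0, 1))
(7, 0, R7, (1,))
(8, 0, R2, (1, 2))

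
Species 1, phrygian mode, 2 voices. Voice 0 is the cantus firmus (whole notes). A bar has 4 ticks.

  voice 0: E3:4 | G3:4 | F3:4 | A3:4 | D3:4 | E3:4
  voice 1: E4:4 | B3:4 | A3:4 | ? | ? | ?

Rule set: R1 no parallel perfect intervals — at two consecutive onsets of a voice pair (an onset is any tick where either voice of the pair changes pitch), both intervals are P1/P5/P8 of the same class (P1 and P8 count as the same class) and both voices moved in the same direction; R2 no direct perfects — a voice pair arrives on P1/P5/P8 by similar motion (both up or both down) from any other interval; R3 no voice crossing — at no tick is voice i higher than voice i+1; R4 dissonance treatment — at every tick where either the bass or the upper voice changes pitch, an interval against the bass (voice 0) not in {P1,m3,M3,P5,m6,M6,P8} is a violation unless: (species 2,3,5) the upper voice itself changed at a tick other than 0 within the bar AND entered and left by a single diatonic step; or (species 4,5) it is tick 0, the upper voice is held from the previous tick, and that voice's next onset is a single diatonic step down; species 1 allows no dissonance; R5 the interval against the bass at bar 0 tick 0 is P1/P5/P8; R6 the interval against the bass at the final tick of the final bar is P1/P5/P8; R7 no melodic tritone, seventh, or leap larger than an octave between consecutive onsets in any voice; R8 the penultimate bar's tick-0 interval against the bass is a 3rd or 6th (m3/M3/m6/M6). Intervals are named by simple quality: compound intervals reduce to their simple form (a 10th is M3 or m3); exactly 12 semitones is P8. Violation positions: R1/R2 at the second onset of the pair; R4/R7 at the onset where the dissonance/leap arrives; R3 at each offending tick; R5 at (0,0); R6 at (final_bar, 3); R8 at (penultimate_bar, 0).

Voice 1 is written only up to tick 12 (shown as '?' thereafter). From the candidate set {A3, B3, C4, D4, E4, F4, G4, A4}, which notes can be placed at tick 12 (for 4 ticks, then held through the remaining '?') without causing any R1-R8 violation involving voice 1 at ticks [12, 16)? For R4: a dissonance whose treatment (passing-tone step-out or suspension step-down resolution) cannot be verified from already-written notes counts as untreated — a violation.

{A3, C4, F4}

A3: legal
B3: violates R4
C4: legal
D4: violates R4
E4: violates R2
F4: legal
G4: violates R4,R7
A4: violates R2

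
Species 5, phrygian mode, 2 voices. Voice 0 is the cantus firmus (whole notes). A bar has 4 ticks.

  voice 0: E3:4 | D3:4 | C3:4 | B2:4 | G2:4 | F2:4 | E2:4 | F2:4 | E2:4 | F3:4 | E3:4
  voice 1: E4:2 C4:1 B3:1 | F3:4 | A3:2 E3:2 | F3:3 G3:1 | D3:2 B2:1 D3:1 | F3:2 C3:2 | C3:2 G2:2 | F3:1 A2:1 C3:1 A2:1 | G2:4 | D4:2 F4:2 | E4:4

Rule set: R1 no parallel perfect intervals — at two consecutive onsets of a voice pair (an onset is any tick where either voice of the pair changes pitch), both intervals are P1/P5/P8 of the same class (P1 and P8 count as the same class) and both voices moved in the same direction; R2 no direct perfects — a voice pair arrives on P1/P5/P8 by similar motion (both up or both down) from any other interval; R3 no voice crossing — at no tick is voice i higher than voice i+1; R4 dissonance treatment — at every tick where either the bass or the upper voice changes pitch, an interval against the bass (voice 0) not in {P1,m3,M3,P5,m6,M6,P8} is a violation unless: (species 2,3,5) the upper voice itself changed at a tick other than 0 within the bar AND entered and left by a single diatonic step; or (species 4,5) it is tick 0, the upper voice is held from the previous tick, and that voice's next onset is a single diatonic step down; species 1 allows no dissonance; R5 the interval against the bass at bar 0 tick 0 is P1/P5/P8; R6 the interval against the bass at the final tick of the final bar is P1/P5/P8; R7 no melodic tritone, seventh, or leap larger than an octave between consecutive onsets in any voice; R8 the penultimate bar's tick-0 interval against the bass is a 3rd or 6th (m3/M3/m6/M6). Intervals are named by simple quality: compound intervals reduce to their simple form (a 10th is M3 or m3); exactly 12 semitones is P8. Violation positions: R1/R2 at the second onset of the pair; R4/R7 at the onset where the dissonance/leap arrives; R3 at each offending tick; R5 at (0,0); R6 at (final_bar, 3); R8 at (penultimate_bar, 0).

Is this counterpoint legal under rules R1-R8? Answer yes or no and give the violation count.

No (8 violations)

bar 0: v0=E3 v1=E4 (P8)
bar 1: v0=D3 v1=F3 (m3)
bar 2: v0=C3 v1=A3 (M6)
bar 3: v0=B2 v1=F3 (TT)
bar 4: v0=G2 v1=D3 (P5)
bar 5: v0=F2 v1=F3 (P8)
bar 6: v0=E2 v1=C3 (m6)
bar 7: v0=F2 v1=F3 (P8)
bar 8: v0=E2 v1=G2 (m3)
bar 9: v0=F3 v1=D4 (M6)
bar 10: v0=E3 v1=E4 (P8)
  R7 @ bar1.0: B3->F3 leap 6st
  R4 @ bar3.0: B2/F3 TT untreated
  R2 @ bar4.0: B2/G3 m6 -> G2/D3 P5 similar
  R2 @ bar7.0: E2/G2 m3 -> F2/F3 P8 similar
  R7 @ bar7.0: G2->F3 leap 10st
  R7 @ bar9.0: E2->F3 leap 13st
  R7 @ bar9.0: G2->D4 leap 19st
  R1 @ bar10.0: F3/F4 P8 -> E3/E4 P8 similar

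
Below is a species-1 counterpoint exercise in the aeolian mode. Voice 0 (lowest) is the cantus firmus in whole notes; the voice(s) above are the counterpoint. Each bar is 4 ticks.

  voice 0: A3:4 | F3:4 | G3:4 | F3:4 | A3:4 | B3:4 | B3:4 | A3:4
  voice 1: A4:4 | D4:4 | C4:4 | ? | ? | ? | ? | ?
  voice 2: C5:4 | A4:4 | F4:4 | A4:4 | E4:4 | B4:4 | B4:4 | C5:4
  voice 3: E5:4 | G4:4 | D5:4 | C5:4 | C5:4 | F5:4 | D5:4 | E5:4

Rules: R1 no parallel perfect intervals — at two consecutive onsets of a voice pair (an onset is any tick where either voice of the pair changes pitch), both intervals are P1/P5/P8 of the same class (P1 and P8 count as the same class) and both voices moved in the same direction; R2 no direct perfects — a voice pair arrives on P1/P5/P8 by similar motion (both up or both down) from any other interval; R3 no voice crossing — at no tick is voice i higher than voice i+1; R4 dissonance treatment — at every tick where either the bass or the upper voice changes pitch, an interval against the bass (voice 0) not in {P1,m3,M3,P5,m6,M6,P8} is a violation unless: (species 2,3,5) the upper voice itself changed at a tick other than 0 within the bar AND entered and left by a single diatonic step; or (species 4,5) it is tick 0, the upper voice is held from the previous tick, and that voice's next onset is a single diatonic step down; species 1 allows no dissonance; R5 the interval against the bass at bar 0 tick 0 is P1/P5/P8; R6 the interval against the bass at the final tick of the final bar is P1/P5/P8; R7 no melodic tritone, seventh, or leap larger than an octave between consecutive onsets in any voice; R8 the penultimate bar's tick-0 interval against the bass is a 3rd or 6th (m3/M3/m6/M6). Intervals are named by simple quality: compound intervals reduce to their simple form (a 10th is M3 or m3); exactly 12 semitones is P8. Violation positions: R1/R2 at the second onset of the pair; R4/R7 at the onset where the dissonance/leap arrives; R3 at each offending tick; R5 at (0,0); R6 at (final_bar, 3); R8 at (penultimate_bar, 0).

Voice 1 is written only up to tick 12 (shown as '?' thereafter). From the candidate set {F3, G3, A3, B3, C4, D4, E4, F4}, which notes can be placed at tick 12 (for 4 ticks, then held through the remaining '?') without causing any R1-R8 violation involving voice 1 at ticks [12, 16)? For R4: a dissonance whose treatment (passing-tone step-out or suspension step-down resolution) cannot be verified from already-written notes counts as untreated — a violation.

F3: violates R2
G3: violates R4
A3: legal
B3: violates R4
C4: legal
D4: violates R2
E4: violates R4
F4: legal

{A3, C4, F4}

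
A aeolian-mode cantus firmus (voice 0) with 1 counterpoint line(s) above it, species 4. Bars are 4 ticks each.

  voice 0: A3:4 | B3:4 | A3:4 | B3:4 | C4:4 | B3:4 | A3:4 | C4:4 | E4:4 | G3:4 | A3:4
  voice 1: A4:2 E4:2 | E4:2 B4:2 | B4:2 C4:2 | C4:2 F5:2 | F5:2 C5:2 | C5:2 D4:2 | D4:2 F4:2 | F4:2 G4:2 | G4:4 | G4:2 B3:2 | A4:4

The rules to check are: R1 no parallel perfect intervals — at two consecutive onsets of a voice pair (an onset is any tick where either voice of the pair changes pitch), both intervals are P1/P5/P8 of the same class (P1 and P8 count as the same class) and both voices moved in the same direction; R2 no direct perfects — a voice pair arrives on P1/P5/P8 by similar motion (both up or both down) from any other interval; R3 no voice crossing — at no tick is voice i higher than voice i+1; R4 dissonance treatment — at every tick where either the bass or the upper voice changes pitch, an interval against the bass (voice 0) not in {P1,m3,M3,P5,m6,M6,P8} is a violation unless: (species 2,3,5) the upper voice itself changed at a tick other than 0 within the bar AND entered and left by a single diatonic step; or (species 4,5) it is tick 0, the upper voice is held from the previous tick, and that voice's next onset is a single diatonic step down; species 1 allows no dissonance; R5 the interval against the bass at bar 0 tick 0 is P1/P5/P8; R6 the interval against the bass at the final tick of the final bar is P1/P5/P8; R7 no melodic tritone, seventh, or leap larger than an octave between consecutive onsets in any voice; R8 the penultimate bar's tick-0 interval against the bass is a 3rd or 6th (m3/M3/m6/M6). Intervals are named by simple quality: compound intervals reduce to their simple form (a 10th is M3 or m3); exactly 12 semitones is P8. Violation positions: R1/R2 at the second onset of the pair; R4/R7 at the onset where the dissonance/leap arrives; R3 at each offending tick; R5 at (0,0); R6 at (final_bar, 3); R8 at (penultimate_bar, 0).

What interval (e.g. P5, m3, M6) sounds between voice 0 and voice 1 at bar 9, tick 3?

M3

voice 0=G3 voice 1=B3 -> M3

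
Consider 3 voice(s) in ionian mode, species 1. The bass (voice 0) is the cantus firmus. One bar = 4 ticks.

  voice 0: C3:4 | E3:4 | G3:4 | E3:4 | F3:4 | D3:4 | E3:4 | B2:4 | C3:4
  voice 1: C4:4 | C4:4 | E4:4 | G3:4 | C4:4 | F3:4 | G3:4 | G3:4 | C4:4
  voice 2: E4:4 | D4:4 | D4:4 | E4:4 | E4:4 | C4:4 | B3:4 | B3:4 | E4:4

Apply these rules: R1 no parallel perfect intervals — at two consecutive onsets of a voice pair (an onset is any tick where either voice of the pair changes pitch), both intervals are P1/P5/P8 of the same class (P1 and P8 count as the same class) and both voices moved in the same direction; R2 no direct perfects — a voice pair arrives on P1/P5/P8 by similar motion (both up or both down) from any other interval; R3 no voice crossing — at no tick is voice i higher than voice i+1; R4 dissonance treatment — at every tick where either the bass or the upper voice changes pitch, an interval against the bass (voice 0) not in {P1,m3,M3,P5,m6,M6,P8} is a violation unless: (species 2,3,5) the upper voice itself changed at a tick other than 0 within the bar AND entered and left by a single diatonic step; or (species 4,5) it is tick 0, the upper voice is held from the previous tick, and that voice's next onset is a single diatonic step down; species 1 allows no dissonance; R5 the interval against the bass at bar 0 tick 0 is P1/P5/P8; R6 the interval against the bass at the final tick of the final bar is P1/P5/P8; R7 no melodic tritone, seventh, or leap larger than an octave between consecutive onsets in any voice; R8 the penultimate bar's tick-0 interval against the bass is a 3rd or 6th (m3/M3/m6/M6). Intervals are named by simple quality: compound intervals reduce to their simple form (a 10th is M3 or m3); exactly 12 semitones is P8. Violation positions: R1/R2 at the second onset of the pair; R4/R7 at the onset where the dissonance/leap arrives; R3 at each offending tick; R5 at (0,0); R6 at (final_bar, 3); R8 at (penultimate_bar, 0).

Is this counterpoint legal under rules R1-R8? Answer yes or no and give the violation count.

No (13 violations)

bar 0: v0=C3 v1=C4 v2=E4 (M3)
bar 1: v0=E3 v1=C4 v2=D4 (m7)
bar 2: v0=G3 v1=E4 v2=D4 (P5)
bar 3: v0=E3 v1=G3 v2=E4 (P8)
bar 4: v0=F3 v1=C4 v2=E4 (M7)
bar 5: v0=D3 v1=F3 v2=C4 (m7)
bar 6: v0=E3 v1=G3 v2=B3 (P5)
bar 7: v0=B2 v1=G3 v2=B3 (P8)
bar 8: v0=C3 v1=C4 v2=E4 (M3)
  R5 @ bar0.0: opens on M3
  R4 @ bar1.0: E3/D4 m7 untreated
  R3 @ bar2.0: E4 above D4
  R3 @ bar2.1: E4 above D4
  R3 @ bar2.2: E4 above D4
  R3 @ bar2.3: E4 above D4
  R2 @ bar4.0: E3/G3 m3 -> F3/C4 P5 similar
  R4 @ bar4.0: F3/E4 M7 untreated
  R2 @ bar5.0: C4/E4 M3 -> F3/C4 P5 similar
  R4 @ bar5.0: D3/C4 m7 untreated
  R8 @ bar7.0: penult P8 not 3rd/6th
  R2 @ bar8.0: B2/G3 m6 -> C3/C4 P8 similar
  R6 @ bar8.3: closes on M3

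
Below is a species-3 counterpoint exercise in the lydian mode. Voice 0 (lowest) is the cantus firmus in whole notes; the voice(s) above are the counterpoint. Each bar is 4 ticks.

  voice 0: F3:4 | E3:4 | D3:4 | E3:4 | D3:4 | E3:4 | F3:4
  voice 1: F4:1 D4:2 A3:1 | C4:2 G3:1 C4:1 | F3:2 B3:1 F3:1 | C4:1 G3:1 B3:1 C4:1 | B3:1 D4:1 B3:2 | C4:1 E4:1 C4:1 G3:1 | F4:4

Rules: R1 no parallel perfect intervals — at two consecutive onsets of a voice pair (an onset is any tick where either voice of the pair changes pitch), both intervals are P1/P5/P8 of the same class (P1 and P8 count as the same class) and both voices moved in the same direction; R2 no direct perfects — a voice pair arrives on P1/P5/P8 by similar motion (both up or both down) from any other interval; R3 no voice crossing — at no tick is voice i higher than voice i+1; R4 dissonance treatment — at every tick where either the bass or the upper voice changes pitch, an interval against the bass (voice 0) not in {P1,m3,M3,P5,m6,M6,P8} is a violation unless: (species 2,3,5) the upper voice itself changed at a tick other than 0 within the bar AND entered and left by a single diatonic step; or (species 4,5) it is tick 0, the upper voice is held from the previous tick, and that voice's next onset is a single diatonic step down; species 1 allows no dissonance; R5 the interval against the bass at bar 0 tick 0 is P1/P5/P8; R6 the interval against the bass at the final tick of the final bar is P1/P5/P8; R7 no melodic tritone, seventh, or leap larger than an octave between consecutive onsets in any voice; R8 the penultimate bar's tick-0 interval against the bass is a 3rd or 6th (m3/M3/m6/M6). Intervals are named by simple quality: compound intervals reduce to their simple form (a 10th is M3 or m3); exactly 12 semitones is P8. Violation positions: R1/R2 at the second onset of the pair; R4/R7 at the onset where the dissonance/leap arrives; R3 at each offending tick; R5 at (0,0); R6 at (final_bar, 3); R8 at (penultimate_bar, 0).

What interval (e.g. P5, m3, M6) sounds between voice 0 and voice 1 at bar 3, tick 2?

P5

voice 0=E3 voice 1=B3 -> P5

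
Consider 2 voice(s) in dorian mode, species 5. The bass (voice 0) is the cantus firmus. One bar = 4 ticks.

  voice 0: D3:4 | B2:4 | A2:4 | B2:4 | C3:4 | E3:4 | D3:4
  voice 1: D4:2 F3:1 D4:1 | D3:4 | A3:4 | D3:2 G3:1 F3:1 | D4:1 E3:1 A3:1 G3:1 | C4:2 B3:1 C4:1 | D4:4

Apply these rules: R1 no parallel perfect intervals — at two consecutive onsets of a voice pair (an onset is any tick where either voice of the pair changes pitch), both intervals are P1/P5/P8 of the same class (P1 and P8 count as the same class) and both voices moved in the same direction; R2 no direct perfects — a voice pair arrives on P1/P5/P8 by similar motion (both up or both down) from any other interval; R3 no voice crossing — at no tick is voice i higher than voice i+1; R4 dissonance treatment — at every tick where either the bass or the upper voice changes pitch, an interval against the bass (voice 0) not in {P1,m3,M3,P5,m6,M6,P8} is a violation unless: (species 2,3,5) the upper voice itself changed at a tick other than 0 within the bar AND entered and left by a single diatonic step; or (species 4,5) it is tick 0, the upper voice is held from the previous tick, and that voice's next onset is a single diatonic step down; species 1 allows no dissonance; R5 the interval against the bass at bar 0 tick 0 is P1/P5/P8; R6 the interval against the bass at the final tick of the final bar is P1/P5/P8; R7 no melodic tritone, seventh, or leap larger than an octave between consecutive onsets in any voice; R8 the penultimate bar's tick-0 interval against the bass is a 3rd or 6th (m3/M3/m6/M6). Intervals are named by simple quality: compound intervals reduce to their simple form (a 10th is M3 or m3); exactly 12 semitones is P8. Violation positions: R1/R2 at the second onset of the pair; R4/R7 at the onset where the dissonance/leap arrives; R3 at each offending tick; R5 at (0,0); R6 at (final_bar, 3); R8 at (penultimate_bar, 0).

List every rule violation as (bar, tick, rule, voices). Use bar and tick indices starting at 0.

(3, 3, R4, (0, 1))
(4, 0, R4, (0, 1))
(4, 1, R7, (1,))

bar 0: v0=D3 v1=D4 downbeat P8
bar 1: v0=B2 v1=D3 downbeat m3
bar 2: v0=A2 v1=A3 downbeat P8
bar 3: v0=B2 v1=D3 downbeat m3
bar 4: v0=C3 v1=D4 downbeat M2
bar 5: v0=E3 v1=C4 downbeat m6
bar 6: v0=D3 v1=D4 downbeat P8
  -> R4 @ bar 3 tick 3 v(0, 1): B2/F3 TT untreated
  -> R4 @ bar 4 tick 0 v(0, 1): C3/D4 M2 untreated
  -> R7 @ bar 4 tick 1 v(1,): D4->E3 leap 10st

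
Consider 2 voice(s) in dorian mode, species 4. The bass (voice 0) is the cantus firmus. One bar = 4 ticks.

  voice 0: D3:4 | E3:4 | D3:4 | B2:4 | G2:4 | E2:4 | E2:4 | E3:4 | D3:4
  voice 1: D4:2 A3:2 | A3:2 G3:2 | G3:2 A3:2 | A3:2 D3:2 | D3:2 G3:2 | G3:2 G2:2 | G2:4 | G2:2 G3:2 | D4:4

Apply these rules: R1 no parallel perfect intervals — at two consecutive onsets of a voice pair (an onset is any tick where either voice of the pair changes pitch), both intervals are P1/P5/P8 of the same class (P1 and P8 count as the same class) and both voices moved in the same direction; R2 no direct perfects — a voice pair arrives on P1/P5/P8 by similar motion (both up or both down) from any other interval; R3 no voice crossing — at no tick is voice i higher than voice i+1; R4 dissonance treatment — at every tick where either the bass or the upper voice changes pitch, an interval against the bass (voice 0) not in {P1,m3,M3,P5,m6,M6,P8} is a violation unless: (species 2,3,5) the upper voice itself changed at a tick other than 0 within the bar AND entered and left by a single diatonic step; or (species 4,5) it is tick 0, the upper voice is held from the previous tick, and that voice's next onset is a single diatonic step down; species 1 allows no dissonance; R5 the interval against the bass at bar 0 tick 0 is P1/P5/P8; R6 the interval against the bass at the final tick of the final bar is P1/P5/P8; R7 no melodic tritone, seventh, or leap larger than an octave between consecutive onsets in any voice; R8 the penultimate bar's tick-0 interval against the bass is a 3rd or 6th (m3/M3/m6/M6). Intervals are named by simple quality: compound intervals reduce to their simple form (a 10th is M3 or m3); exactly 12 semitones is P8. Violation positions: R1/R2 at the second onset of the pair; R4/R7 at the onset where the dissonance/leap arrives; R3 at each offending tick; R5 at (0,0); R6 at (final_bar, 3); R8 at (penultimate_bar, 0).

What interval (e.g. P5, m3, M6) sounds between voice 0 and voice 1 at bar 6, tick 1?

m3

voice 0=E2 voice 1=G2 -> m3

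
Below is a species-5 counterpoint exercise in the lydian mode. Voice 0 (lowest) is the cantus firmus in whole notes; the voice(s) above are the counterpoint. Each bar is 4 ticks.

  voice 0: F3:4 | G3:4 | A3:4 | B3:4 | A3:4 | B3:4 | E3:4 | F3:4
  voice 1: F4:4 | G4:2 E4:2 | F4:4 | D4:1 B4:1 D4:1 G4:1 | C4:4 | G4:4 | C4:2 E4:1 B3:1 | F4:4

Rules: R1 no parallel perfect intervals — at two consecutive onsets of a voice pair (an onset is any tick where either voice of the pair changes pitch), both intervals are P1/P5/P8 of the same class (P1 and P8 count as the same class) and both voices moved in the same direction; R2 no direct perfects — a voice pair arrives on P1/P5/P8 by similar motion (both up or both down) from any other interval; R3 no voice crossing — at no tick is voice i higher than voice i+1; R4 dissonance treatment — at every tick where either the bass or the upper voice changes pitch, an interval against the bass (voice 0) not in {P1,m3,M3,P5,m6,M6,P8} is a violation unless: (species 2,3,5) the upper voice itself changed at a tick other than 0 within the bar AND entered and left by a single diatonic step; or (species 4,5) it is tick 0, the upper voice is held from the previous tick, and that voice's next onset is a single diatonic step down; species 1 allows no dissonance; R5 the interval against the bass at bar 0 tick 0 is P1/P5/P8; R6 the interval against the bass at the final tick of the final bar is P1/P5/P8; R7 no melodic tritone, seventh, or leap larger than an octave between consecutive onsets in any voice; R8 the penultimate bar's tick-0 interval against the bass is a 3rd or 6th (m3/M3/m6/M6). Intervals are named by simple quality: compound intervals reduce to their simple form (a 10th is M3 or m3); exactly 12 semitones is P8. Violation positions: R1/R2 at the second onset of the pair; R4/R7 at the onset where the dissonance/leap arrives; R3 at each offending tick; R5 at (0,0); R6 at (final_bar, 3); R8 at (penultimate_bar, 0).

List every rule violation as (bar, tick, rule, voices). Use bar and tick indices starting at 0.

(1, 0, R1, (0, 1))
(7, 0, R2, (0, 1))
(7, 0, R7, (1,))

bar 0: v0=F3 v1=F4 downbeat P8
bar 1: v0=G3 v1=G4 downbeat P8
bar 2: v0=A3 v1=F4 downbeat m6
bar 3: v0=B3 v1=D4 downbeat m3
bar 4: v0=A3 v1=C4 downbeat m3
bar 5: v0=B3 v1=G4 downbeat m6
bar 6: v0=E3 v1=C4 downbeat m6
bar 7: v0=F3 v1=F4 downbeat P8
  -> R1 @ bar 1 tick 0 v(0, 1): F3/F4 P8 -> G3/G4 P8 similar
  -> R2 @ bar 7 tick 0 v(0, 1): E3/B3 P5 -> F3/F4 P8 similar
  -> R7 @ bar 7 tick 0 v(1,): B3->F4 leap 6st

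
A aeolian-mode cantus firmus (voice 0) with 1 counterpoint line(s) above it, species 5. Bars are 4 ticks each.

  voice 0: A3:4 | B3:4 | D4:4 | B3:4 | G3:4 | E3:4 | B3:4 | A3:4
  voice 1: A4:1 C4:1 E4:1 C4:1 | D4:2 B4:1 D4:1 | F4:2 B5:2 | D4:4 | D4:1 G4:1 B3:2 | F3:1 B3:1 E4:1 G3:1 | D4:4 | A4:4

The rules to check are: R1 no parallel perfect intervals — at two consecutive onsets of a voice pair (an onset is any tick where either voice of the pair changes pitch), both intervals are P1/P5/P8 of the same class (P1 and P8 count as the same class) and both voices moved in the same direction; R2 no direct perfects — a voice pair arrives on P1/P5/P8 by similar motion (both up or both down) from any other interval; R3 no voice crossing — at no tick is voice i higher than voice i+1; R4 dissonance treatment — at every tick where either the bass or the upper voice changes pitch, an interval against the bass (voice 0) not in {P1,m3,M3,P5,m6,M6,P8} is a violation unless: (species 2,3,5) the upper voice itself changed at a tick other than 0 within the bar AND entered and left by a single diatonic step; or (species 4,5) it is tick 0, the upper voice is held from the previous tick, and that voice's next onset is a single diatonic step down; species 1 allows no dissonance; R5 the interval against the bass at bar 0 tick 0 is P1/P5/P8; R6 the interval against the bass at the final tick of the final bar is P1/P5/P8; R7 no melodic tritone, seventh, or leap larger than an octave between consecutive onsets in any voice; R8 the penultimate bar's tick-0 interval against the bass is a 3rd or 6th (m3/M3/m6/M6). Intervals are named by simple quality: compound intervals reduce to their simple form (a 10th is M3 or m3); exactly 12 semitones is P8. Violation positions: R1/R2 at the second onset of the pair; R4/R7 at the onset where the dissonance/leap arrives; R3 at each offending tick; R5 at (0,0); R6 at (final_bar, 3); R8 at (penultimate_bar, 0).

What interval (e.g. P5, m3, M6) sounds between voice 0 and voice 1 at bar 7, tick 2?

P8

voice 0=A3 voice 1=A4 -> P8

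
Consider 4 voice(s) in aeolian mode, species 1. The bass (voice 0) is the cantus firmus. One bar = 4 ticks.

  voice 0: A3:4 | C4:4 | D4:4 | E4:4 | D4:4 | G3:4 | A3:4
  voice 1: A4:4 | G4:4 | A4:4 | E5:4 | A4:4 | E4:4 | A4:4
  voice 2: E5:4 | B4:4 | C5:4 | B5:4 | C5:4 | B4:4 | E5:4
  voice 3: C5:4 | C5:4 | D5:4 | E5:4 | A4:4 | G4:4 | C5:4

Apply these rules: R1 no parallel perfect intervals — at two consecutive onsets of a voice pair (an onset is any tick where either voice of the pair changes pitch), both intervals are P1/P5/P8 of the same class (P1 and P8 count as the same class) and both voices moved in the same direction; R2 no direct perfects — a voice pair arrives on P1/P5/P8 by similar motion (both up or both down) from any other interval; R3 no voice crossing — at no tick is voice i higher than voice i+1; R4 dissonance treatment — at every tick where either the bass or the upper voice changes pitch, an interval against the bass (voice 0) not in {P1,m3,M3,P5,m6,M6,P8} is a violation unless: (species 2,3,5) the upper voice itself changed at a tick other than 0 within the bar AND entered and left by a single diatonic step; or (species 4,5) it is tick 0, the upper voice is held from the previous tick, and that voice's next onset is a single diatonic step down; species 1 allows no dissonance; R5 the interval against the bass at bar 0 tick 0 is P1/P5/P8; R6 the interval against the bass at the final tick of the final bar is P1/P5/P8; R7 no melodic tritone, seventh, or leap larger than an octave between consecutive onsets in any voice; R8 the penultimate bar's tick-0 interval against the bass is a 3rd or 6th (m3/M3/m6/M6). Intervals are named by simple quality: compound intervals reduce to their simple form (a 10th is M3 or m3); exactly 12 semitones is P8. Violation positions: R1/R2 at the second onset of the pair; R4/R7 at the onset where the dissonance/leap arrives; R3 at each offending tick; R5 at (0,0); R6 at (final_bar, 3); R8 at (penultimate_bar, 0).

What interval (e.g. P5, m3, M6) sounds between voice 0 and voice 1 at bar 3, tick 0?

voice 0=E4 voice 1=E5 -> P8

P8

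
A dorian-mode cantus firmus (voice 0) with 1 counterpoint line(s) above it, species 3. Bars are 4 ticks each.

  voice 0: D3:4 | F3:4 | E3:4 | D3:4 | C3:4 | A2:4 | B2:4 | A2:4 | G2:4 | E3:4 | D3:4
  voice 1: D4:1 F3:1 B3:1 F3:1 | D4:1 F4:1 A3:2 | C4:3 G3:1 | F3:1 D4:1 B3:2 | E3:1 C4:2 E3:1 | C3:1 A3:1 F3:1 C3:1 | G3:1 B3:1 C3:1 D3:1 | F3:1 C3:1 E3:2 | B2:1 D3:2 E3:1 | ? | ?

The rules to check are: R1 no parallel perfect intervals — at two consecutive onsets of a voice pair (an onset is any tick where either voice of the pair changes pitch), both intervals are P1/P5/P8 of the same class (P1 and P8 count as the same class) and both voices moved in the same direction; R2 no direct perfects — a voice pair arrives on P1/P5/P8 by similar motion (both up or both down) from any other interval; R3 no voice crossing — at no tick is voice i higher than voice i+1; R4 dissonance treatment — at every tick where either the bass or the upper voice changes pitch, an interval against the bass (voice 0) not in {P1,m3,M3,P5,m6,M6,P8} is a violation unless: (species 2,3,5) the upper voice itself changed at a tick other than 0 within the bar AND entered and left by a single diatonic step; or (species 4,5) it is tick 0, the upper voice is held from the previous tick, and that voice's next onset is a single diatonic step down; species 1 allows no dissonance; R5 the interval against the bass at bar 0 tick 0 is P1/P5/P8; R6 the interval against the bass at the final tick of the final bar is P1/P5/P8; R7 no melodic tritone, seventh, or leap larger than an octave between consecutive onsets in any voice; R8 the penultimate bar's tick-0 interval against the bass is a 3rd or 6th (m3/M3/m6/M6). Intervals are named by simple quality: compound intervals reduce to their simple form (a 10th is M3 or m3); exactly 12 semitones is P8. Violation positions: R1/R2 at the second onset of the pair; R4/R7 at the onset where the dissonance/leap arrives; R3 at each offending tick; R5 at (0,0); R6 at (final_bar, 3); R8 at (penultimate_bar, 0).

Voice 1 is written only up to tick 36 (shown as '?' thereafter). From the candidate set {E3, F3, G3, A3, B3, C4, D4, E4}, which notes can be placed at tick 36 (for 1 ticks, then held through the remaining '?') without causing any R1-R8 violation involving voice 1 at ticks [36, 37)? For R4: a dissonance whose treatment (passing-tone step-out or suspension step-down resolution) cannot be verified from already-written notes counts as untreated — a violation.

{C4, G3}

E3: violates R8
F3: violates R4,R8
G3: legal
A3: violates R4,R8
B3: violates R2,R8
C4: legal
D4: violates R4,R7,R8
E4: violates R2,R8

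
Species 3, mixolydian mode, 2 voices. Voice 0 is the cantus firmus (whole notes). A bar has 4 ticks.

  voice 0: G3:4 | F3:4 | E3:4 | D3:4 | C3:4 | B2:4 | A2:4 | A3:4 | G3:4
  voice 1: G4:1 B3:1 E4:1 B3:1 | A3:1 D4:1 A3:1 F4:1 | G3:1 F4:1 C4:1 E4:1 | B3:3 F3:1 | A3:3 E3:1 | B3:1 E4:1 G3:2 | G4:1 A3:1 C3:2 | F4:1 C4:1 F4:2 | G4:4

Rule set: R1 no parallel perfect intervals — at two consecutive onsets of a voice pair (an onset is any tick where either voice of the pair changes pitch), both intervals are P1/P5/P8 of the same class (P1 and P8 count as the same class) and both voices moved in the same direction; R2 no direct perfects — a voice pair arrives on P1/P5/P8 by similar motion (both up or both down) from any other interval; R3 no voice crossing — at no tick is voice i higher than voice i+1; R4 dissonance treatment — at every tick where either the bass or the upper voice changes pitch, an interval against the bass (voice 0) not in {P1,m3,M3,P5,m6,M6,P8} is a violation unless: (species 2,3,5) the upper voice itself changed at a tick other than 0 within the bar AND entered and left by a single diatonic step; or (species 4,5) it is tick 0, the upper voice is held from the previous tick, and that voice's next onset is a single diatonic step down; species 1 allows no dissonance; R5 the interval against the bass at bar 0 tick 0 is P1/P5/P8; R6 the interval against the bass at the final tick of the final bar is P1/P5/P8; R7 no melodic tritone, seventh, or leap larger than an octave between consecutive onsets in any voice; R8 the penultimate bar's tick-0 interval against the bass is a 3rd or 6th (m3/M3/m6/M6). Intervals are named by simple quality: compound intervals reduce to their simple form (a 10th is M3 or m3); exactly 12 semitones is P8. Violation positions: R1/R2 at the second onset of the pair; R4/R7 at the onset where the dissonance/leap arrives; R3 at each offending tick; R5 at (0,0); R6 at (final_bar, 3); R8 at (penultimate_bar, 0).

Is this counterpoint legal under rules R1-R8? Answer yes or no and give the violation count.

No (8 violations)

bar 0: v0=G3 v1=G4 (P8)
bar 1: v0=F3 v1=A3 (M3)
bar 2: v0=E3 v1=G3 (m3)
bar 3: v0=D3 v1=B3 (M6)
bar 4: v0=C3 v1=A3 (M6)
bar 5: v0=B2 v1=B3 (P8)
bar 6: v0=A2 v1=G4 (m7)
bar 7: v0=A3 v1=F4 (m6)
bar 8: v0=G3 v1=G4 (P8)
  R7 @ bar2.0: F4->G3 leap 10st
  R4 @ bar2.1: E3/F4 m2 untreated
  R7 @ bar2.1: G3->F4 leap 10st
  R7 @ bar3.3: B3->F3 leap 6st
  R4 @ bar5.1: B2/E4 P4 untreated
  R4 @ bar6.0: A2/G4 m7 untreated
  R7 @ bar6.1: G4->A3 leap 10st
  R7 @ bar7.0: C3->F4 leap 17st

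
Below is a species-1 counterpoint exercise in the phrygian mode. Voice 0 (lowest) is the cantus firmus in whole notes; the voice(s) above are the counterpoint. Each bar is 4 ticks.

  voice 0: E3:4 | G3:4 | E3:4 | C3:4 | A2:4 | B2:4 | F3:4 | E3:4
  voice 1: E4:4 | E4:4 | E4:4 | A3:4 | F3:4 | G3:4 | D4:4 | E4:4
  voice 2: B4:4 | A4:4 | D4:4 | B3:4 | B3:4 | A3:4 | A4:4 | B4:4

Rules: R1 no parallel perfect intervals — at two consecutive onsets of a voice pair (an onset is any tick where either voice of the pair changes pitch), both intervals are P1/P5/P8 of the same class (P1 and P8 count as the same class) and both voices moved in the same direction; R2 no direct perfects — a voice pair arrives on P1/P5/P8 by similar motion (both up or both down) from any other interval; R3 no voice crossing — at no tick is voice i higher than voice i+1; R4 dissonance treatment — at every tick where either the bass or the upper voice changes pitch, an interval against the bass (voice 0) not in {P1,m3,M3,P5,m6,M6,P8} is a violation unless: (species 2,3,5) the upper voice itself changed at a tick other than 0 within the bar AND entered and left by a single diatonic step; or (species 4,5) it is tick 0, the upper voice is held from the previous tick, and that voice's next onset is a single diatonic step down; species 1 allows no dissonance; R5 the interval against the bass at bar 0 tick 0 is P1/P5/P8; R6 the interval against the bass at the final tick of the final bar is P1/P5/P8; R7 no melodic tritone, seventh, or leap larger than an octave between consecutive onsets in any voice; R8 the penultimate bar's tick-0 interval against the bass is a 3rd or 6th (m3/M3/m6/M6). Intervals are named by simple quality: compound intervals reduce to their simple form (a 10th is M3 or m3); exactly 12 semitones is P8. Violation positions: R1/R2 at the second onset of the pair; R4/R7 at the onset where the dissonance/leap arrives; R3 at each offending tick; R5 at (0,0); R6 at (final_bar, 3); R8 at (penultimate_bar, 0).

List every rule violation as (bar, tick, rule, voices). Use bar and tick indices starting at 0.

(1, 0, R4, (0, 2))
(2, 0, R3, (1, 2))
(2, 0, R4, (0, 2))
(2, 1, R3, (1, 2))
(2, 2, R3, (1, 2))
(2, 3, R3, (1, 2))
(3, 0, R4, (0, 2))
(4, 0, R4, (0, 2))
(5, 0, R4, (0, 2))
(6, 0, R2, (1, 2))
(6, 0, R7, (0,))
(7, 0, R1, (1, 2))

bar 0: v0=E3 v1=E4 v2=B4 downbeat P5
bar 1: v0=G3 v1=E4 v2=A4 downbeat M2
bar 2: v0=E3 v1=E4 v2=D4 downbeat m7
bar 3: v0=C3 v1=A3 v2=B3 downbeat M7
bar 4: v0=A2 v1=F3 v2=B3 downbeat M2
bar 5: v0=B2 v1=G3 v2=A3 downbeat m7
bar 6: v0=F3 v1=D4 v2=A4 downbeat M3
bar 7: v0=E3 v1=E4 v2=B4 downbeat P5
  -> R4 @ bar 1 tick 0 v(0, 2): G3/A4 M2 untreated
  -> R3 @ bar 2 tick 0 v(1, 2): E4 above D4
  -> R4 @ bar 2 tick 0 v(0, 2): E3/D4 m7 untreated
  -> R3 @ bar 2 tick 1 v(1, 2): E4 above D4
  -> R3 @ bar 2 tick 2 v(1, 2): E4 above D4
  -> R3 @ bar 2 tick 3 v(1, 2): E4 above D4
  -> R4 @ bar 3 tick 0 v(0, 2): C3/B3 M7 untreated
  -> R4 @ bar 4 tick 0 v(0, 2): A2/B3 M2 untreated
  -> R4 @ bar 5 tick 0 v(0, 2): B2/A3 m7 untreated
  -> R2 @ bar 6 tick 0 v(1, 2): G3/A3 M2 -> D4/A4 P5 similar
  -> R7 @ bar 6 tick 0 v(0,): B2->F3 leap 6st
  -> R1 @ bar 7 tick 0 v(1, 2): D4/A4 P5 -> E4/B4 P5 similar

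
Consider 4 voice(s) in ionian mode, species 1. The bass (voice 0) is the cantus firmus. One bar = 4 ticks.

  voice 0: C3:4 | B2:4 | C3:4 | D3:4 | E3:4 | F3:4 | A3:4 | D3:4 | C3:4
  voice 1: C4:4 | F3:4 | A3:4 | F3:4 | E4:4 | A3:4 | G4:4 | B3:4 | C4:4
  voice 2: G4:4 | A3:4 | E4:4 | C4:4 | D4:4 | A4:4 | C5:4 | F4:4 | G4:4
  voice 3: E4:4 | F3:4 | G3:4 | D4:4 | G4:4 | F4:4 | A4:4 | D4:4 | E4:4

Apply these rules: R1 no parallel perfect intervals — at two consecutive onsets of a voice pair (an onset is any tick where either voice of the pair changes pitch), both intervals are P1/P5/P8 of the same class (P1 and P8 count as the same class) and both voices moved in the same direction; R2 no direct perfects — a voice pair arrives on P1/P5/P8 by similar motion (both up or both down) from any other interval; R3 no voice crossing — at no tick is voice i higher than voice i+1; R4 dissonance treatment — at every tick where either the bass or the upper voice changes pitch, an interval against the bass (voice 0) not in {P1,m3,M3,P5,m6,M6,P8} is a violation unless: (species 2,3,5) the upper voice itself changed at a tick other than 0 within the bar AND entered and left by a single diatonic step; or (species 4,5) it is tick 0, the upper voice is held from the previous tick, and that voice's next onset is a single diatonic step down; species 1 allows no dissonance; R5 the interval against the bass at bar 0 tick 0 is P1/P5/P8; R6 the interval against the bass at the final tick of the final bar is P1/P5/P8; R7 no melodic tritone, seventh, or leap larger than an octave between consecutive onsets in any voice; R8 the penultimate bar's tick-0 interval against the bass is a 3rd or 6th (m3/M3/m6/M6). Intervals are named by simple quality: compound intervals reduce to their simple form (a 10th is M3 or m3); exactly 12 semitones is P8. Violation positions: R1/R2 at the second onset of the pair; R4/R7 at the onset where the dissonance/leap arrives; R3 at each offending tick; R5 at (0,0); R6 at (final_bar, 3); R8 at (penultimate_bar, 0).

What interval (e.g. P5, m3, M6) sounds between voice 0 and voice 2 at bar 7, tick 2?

voice 0=D3 voice 2=F4 -> m3

m3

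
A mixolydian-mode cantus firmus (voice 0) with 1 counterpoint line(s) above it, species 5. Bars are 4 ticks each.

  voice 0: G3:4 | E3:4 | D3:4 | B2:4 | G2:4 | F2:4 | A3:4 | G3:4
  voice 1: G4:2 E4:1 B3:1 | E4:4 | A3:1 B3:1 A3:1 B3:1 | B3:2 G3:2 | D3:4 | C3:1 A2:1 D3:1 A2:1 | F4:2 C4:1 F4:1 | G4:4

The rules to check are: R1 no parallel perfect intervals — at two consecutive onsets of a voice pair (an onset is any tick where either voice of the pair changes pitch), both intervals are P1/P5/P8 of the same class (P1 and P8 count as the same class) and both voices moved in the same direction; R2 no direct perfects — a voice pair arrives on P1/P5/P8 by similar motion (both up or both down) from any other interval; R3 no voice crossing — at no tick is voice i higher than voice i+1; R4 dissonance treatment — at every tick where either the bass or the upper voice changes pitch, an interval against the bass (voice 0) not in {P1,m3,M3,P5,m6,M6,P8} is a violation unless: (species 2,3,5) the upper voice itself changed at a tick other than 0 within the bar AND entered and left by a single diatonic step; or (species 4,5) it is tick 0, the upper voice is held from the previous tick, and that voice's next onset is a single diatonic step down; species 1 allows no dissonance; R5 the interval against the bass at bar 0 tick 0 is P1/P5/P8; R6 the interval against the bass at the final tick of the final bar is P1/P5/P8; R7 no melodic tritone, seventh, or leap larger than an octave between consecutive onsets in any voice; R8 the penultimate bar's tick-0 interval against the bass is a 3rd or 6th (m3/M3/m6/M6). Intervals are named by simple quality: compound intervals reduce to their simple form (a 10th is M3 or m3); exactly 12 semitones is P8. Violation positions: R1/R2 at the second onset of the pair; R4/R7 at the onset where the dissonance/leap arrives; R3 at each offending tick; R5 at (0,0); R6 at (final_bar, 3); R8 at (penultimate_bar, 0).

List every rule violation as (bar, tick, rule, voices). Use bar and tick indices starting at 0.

(2, 0, R2, (0, 1))
(4, 0, R2, (0, 1))
(5, 0, R1, (0, 1))
(6, 0, R7, (0,))
(6, 0, R7, (1,))

bar 0: v0=G3 v1=G4 downbeat P8
bar 1: v0=E3 v1=E4 downbeat P8
bar 2: v0=D3 v1=A3 downbeat P5
bar 3: v0=B2 v1=B3 downbeat P8
bar 4: v0=G2 v1=D3 downbeat P5
bar 5: v0=F2 v1=C3 downbeat P5
bar 6: v0=A3 v1=F4 downbeat m6
bar 7: v0=G3 v1=G4 downbeat P8
  -> R2 @ bar 2 tick 0 v(0, 1): E3/E4 P8 -> D3/A3 P5 similar
  -> R2 @ bar 4 tick 0 v(0, 1): B2/G3 m6 -> G2/D3 P5 similar
  -> R1 @ bar 5 tick 0 v(0, 1): G2/D3 P5 -> F2/C3 P5 similar
  -> R7 @ bar 6 tick 0 v(0,): F2->A3 leap 16st
  -> R7 @ bar 6 tick 0 v(1,): A2->F4 leap 20st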